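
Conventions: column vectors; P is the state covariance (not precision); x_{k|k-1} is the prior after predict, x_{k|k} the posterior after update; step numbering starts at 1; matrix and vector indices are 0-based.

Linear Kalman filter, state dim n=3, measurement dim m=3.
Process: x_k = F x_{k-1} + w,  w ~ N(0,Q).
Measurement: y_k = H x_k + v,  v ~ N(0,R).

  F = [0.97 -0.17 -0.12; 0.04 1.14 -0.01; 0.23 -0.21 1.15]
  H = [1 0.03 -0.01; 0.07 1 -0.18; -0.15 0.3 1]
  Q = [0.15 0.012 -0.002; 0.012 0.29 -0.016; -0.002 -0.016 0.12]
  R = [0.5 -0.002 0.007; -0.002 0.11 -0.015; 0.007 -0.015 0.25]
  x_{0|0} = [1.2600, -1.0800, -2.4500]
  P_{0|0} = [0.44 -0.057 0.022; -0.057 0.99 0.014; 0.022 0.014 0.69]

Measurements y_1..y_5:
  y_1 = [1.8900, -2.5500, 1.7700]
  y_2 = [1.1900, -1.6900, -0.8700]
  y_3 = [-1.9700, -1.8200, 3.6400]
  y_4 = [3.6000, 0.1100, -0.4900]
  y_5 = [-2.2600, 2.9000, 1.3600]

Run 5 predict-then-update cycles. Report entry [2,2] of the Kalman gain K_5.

step 1: x^-=[1.6998, -1.1563, -2.3009]  P^-=[0.6168 -0.2268 0.0717; -0.2268 1.5718 -0.2520; 0.0717 -0.2520 1.1098]  S=[1.1034 -0.1460 -0.0845; -0.1460 1.7780 0.0481; -0.0845 0.0481 1.3629]  K=[0.5413 -0.0653 -0.0293; -0.0305 0.8940 0.1526; 0.0714 -0.2661 0.7648]  nu=[0.2019, -1.9268, 4.6728]  x^+=[1.7977, -2.1720, 1.7999]  P^+=[0.2716 -0.0189 0.0438; -0.0189 0.0961 -0.0072; 0.0438 -0.0072 0.2044]
step 2: x^-=[1.8971, -2.4222, 2.9395]  P^-=[0.4070 -0.0163 0.0873; -0.0163 0.4138 -0.0512; 0.0873 -0.0512 0.4374]  S=[0.9047 0.0083 0.0266; 0.0083 0.5539 -0.0117; 0.0266 -0.0117 0.6784]  K=[0.4481 -0.0129 0.0138; -0.0145 0.7645 0.1249; 0.0744 -0.2120 0.5963]  nu=[-0.6050, 1.1285, -2.7983]  x^+=[1.5729, -1.9003, 0.9866]  P^+=[0.2249 -0.0104 0.0436; -0.0104 0.0818 -0.0064; 0.0436 -0.0064 0.1613]
step 3: x^-=[1.7304, -2.1133, 1.8955]  P^-=[0.3593 -0.0061 0.0799; -0.0061 0.3959 -0.0446; 0.0799 -0.0446 0.3760]  S=[0.8578 0.0158 0.0299; 0.0158 0.5330 -0.0013; 0.0299 -0.0013 0.6195]  K=[0.4172 -0.0036 0.0189; -0.0110 0.7576 0.1234; 0.0713 -0.2008 0.5621]  nu=[-3.6181, 0.5133, 2.6381]  x^+=[0.2691, -1.3589, 3.0171]  P^+=[0.2094 -0.0087 0.0417; -0.0087 0.0810 -0.0062; 0.0417 -0.0062 0.1521]
step 4: x^-=[0.1300, -1.5686, 3.8169]  P^-=[0.3444 -0.0047 0.0751; -0.0047 0.3949 -0.0437; 0.0751 -0.0437 0.3618]  S=[0.8431 0.0170 0.0280; 0.0170 0.5315 0.0013; 0.0280 0.0013 0.6067]  K=[0.4070 -0.0020 0.0176; -0.0104 0.7572 0.1233; 0.0689 -0.1984 0.5533]  nu=[3.5553, 2.3565, -3.8168]  x^+=[1.5049, -0.2914, 1.4825]  P^+=[0.2043 -0.0083 0.0404; -0.0083 0.0809 -0.0061; 0.0404 -0.0061 0.1497]
step 5: x^-=[1.3314, -0.2868, 2.1122]  P^-=[0.3398 -0.0045 0.0728; -0.0045 0.3949 -0.0436; 0.0728 -0.0436 0.3575]  S=[0.8385 0.0173 0.0265; 0.0173 0.5314 0.0019; 0.0265 0.0019 0.6031]  K=[0.4037 -0.0015 0.0163; -0.0102 0.7572 0.1232; 0.0678 -0.1978 0.5506]  nu=[-3.5616, 3.4738, -0.4665]  x^+=[-0.1195, 2.3224, 0.9269]  P^+=[0.2026 -0.0082 0.0398; -0.0082 0.0809 -0.0061; 0.0398 -0.0061 0.1489]

K[2,2] = 0.5506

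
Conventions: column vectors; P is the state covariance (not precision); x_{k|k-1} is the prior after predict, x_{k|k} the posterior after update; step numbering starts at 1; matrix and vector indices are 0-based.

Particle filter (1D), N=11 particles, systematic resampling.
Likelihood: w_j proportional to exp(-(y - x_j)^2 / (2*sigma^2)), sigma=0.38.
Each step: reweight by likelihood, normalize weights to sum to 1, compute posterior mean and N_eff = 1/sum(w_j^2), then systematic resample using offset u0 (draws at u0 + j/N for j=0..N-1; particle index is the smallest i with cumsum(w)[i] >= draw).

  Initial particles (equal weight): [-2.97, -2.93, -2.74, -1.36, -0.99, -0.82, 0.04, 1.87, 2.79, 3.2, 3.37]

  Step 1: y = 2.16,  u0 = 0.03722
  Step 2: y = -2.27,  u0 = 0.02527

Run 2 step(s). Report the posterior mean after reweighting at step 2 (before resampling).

step 1: w=[0.0000, 0.0000, 0.0000, 0.0000, 0.0000, 0.0000, 0.0000, 0.7254, 0.2456, 0.0229, 0.0061]  mean=2.1356  Neff=1.7034  idx=[7, 7, 7, 7, 7, 7, 7, 7, 8, 8, 8]
step 2: w=[0.1250, 0.1250, 0.1250, 0.1250, 0.1250, 0.1250, 0.1250, 0.1250, 0.0000, 0.0000, 0.0000]  mean=1.8700  Neff=8.0000  idx=[0, 0, 1, 2, 3, 3, 4, 5, 6, 6, 7]

post_mean = 1.8700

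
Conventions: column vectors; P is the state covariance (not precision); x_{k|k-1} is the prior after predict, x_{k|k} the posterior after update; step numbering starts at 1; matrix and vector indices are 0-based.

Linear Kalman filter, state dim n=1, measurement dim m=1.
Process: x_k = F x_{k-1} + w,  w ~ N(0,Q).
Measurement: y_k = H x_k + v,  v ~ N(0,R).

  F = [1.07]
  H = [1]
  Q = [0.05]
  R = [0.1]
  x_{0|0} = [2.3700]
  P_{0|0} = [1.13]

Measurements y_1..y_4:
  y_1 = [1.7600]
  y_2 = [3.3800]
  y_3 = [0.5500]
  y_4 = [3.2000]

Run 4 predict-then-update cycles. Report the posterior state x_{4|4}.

step 1: x^-=[2.5359]  P^-=[1.3437]  S=[1.4437]  K=[0.9307]  nu=[-0.7759]  x^+=[1.8137]  P^+=[0.0931]
step 2: x^-=[1.9407]  P^-=[0.1566]  S=[0.2566]  K=[0.6102]  nu=[1.4393]  x^+=[2.8190]  P^+=[0.0610]
step 3: x^-=[3.0163]  P^-=[0.1199]  S=[0.2199]  K=[0.5452]  nu=[-2.4663]  x^+=[1.6717]  P^+=[0.0545]
step 4: x^-=[1.7888]  P^-=[0.1124]  S=[0.2124]  K=[0.5292]  nu=[1.4112]  x^+=[2.5356]  P^+=[0.0529]

x_post = [2.5356]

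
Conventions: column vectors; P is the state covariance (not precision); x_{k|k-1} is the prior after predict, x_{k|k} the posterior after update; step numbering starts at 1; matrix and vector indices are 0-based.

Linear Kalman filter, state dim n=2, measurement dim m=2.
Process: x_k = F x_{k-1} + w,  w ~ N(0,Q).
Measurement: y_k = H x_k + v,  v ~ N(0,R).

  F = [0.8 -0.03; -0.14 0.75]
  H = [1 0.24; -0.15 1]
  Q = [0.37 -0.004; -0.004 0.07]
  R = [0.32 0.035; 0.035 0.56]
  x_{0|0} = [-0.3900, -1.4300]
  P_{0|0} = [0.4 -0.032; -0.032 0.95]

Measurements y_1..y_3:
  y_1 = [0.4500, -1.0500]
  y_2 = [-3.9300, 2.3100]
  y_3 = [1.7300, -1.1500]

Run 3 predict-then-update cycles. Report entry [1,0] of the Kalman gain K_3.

K[1,0] = 0.0091

step 1: x^-=[-0.2691, -1.0179]  P^-=[0.6284 -0.0895; -0.0895 0.6189]  S=[0.9411 0.0030; 0.0030 1.2199]  K=[0.6454 -0.1522; 0.0611 0.5182]  nu=[0.9634, -0.0725]  x^+=[0.3637, -0.9966]  P^+=[0.2087 -0.0313; -0.0313 0.2876]
step 2: x^-=[0.3209, -0.7984]  P^-=[0.5053 -0.0528; -0.0528 0.2425]  S=[0.8140 -0.0335; -0.0335 0.8297]  K=[0.5999 -0.1308; 0.0191 0.3026]  nu=[-4.0592, 3.1565]  x^+=[-2.5270, 0.0792]  P^+=[0.1930 -0.0233; -0.0233 0.1666]
step 3: x^-=[-2.0240, 0.4132]  P^-=[0.4948 -0.0434; -0.0434 0.1724]  S=[0.8039 -0.0397; -0.0397 0.7566]  K=[0.5964 -0.1242; 0.0091 0.2370]  nu=[3.6548, -1.8668]  x^+=[0.3876, 0.0042]  P^+=[0.1913 -0.0200; -0.0200 0.1300]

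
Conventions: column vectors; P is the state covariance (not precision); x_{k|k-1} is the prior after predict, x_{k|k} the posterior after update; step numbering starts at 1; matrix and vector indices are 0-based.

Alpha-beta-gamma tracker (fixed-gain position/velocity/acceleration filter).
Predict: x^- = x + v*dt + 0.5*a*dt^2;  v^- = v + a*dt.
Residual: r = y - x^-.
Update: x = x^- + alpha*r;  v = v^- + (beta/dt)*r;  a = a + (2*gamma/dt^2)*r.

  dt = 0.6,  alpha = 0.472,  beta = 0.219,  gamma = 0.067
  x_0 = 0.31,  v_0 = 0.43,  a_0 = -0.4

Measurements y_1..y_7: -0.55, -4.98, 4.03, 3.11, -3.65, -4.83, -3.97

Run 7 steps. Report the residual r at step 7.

resid = -0.1954

step 1: x_pred=0.4960  r=-1.0460  x^+=0.0023  v^+=-0.1918  a^+=-0.7893
step 2: x_pred=-0.2549  r=-4.7251  x^+=-2.4851  v^+=-2.3901  a^+=-2.5481
step 3: x_pred=-4.3778  r=8.4078  x^+=-0.4093  v^+=-0.8501  a^+=0.5814
step 4: x_pred=-0.8147  r=3.9247  x^+=1.0377  v^+=0.9313  a^+=2.0423
step 5: x_pred=1.9641  r=-5.6141  x^+=-0.6857  v^+=0.1075  a^+=-0.0474
step 6: x_pred=-0.6298  r=-4.2002  x^+=-2.6123  v^+=-1.4540  a^+=-1.6108
step 7: x_pred=-3.7746  r=-0.1954  x^+=-3.8668  v^+=-2.4918  a^+=-1.6835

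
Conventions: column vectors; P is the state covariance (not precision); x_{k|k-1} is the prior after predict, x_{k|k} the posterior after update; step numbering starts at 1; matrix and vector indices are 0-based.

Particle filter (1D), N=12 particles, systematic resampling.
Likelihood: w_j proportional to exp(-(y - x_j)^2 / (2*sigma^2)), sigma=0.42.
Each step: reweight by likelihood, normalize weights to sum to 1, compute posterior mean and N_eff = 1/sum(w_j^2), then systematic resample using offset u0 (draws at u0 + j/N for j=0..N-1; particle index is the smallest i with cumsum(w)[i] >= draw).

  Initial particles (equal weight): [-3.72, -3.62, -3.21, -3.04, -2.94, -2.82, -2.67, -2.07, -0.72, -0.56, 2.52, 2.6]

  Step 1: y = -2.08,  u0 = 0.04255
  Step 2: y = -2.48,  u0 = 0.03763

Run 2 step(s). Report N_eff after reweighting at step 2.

N_eff = 11.5726

step 1: w=[0.0003, 0.0007, 0.0148, 0.0404, 0.0677, 0.1166, 0.2053, 0.5506, 0.0029, 0.0008, 0.0000, 0.0000]  mean=-2.3919  Neff=2.7373  idx=[3, 5, 5, 6, 6, 7, 7, 7, 7, 7, 7, 7]
step 2: w=[0.0514, 0.0900, 0.0900, 0.1128, 0.1128, 0.0776, 0.0776, 0.0776, 0.0776, 0.0776, 0.0776, 0.0776]  mean=-2.3902  Neff=11.5726  idx=[0, 1, 2, 3, 4, 4, 6, 7, 8, 9, 10, 11]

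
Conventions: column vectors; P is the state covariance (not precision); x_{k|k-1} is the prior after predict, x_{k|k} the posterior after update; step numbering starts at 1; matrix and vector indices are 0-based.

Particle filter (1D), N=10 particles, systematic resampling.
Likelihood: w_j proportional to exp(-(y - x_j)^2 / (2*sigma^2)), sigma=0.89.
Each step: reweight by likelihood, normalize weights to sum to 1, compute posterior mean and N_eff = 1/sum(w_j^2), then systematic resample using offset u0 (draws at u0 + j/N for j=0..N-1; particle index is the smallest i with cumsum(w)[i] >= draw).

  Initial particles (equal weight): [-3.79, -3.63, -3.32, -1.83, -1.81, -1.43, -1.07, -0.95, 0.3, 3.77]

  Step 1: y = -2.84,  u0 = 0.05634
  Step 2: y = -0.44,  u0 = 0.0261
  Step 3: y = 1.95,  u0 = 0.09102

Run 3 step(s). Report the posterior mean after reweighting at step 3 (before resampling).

step 1: w=[0.1540, 0.1836, 0.2355, 0.1430, 0.1394, 0.0776, 0.0377, 0.0286, 0.0005, 0.0000]  mean=-2.7246  Neff=6.2093  idx=[0, 1, 1, 2, 2, 2, 3, 4, 5, 6]
step 2: w=[0.0004, 0.0008, 0.0008, 0.0027, 0.0027, 0.0027, 0.1524, 0.1578, 0.2779, 0.4016]  mean=-1.4266  Neff=3.4887  idx=[6, 6, 7, 8, 8, 8, 9, 9, 9, 9]
step 3: w=[0.0079, 0.0079, 0.0087, 0.0485, 0.0485, 0.0485, 0.2075, 0.2075, 0.2075, 0.2075]  mean=-1.1409  Neff=5.5721  idx=[4, 6, 6, 7, 7, 8, 8, 8, 9, 9]

post_mean = -1.1409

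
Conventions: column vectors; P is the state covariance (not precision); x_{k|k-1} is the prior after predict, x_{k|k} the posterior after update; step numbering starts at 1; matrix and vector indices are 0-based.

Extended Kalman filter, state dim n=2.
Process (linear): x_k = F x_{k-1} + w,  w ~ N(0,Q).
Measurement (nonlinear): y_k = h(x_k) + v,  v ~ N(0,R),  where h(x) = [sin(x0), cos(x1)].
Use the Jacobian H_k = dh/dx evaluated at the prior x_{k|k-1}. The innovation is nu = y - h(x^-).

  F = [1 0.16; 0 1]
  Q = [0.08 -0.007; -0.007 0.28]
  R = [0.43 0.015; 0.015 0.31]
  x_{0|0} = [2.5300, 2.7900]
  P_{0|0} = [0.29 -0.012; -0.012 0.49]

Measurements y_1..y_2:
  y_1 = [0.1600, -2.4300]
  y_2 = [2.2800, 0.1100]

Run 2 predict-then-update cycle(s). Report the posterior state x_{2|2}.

step 1: x^-=[2.9764, 2.7900]  P^-=[0.3787 0.0594; 0.0594 0.7700]  H_jac=[-0.9864 0.0000; 0.0000 -0.3444]  S=[0.7985 0.0352; 0.0352 0.4013]  K=[-0.4674 -0.0100; -0.0444 -0.6569]  nu=[-0.0044, -1.4912]  x^+=[2.9934, 3.7697]  P^+=[0.2039 0.0294; 0.0294 0.5932]
step 2: x^-=[3.5965, 3.7697]  P^-=[0.3085 0.1173; 0.1173 0.8732]  H_jac=[-0.8983 0.0000; 0.0000 0.5876]  S=[0.6789 -0.0469; -0.0469 0.6115]  K=[-0.4025 0.0818; -0.0977 0.8316]  nu=[2.7194, 0.9191]  x^+=[2.5772, 4.2683]  P^+=[0.1913 0.0329; 0.0329 0.4362]

x_post = [2.5772, 4.2683]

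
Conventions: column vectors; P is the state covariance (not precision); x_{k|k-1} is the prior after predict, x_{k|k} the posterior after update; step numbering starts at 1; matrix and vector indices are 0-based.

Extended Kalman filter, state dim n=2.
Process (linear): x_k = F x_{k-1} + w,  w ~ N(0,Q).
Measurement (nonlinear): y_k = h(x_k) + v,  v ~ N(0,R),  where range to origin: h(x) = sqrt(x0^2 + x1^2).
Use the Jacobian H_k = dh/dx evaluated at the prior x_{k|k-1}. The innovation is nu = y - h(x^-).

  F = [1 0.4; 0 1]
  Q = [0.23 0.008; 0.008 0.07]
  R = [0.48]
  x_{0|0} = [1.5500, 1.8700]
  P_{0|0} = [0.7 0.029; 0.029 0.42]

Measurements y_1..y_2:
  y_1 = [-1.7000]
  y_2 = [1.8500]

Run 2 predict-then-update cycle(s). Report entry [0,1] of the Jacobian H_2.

step 1: x^-=[2.2980, 1.8700]  P^-=[1.0204 0.2050; 0.2050 0.4900]  H_jac=[0.7756 0.6312]  S=[1.4898]  K=[0.6181; 0.3143]  nu=[-4.6627]  x^+=[-0.5840, 0.4044]  P^+=[0.4512 -0.0844; -0.0844 0.3428]
step 2: x^-=[-0.4223, 0.4044]  P^-=[0.6685 0.0607; 0.0607 0.4128]  H_jac=[-0.7222 0.6917]  S=[0.9656]  K=[-0.4566; 0.2503]  nu=[1.2653]  x^+=[-1.0000, 0.7212]  P^+=[0.4672 0.1710; 0.1710 0.3523]

H_jac[0,1] = 0.6917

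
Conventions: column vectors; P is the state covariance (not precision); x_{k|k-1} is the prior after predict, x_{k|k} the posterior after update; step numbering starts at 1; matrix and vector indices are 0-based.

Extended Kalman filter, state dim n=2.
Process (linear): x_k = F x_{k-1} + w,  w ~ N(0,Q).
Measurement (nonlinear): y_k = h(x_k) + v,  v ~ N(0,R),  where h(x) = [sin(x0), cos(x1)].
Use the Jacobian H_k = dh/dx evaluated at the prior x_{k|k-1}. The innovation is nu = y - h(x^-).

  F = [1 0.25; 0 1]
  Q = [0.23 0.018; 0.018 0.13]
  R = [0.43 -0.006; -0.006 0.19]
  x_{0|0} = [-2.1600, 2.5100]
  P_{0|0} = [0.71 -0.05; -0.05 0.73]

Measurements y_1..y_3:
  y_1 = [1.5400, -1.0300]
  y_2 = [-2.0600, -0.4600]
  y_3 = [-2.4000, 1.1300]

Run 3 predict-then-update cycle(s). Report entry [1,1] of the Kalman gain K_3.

K[1,1] = -0.7607

step 1: x^-=[-1.5325, 2.5100]  P^-=[0.9606 0.1505; 0.1505 0.8600]  H_jac=[0.0383 0.0000; 0.0000 -0.5904]  S=[0.4314 -0.0094; -0.0094 0.4898]  K=[0.0813 -0.1799; -0.0092 -1.0369]  nu=[2.5393, -0.2229]  x^+=[-1.2859, 2.7177]  P^+=[0.9417 0.0587; 0.0587 0.3336]
step 2: x^-=[-0.6065, 2.7177]  P^-=[1.2219 0.1601; 0.1601 0.4636]  H_jac=[0.8217 0.0000; 0.0000 -0.4113]  S=[1.2549 -0.0601; -0.0601 0.2684]  K=[0.7968 -0.0669; 0.0716 -0.6943]  nu=[-1.4900, 0.4515]  x^+=[-1.8239, 2.2976]  P^+=[0.4175 0.0425; 0.0425 0.3218]
step 3: x^-=[-1.2496, 2.2976]  P^-=[0.6889 0.1410; 0.1410 0.4518]  H_jac=[0.3157 0.0000; 0.0000 -0.7473]  S=[0.4987 -0.0393; -0.0393 0.4423]  K=[0.4203 -0.2009; 0.0294 -0.7607]  nu=[-1.4512, 1.7944]  x^+=[-2.2200, 0.8899]  P^+=[0.5763 0.0544; 0.0544 0.1936]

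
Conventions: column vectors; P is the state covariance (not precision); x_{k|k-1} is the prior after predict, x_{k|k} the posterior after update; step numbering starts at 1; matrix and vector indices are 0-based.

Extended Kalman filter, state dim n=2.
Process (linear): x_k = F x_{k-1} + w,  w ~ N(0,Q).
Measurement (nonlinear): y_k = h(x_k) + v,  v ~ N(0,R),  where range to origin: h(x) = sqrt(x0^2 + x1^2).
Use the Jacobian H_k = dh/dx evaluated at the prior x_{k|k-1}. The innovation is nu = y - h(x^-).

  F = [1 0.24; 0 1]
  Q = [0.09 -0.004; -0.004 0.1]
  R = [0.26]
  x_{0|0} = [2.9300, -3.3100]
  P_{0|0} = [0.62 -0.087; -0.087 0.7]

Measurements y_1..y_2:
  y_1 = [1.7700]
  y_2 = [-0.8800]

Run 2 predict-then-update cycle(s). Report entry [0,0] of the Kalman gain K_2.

K[0,0] = 0.1013

step 1: x^-=[2.1356, -3.3100]  P^-=[0.7086 0.0770; 0.0770 0.8000]  H_jac=[0.5421 -0.8403]  S=[0.9630]  K=[0.3317; -0.6547]  nu=[-2.1691]  x^+=[1.4160, -1.8898]  P^+=[0.6026 0.2861; 0.2861 0.3872]
step 2: x^-=[0.9625, -1.8898]  P^-=[0.8522 0.3751; 0.3751 0.4872]  H_jac=[0.4538 -0.8911]  S=[0.5190]  K=[0.1013; -0.5085]  nu=[-3.0008]  x^+=[0.6586, -0.3639]  P^+=[0.8469 0.4018; 0.4018 0.3530]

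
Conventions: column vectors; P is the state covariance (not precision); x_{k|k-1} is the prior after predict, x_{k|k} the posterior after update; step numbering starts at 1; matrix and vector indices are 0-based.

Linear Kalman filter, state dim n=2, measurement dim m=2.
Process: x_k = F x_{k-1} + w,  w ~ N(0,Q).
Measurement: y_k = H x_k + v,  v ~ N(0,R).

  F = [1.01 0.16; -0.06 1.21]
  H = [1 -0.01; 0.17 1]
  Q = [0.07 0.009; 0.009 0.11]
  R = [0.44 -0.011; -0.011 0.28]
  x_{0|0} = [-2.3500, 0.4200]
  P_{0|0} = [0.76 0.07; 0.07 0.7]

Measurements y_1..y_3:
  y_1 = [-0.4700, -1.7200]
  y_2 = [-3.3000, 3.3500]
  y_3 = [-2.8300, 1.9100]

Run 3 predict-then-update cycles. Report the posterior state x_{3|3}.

x_post = [-2.1553, 2.2867]

step 1: x^-=[-2.3063, 0.6492]  P^-=[0.8858 0.1833; 0.1833 1.1274]  S=[1.3223 0.3113; 0.3113 1.4954]  K=[0.6477 0.0885; -0.0550 0.7862]  nu=[1.8428, -1.9771]  x^+=[-1.2876, -1.0067]  P^+=[0.2837 -0.0306; -0.0306 0.2260]
step 2: x^-=[-1.4615, -1.1408]  P^-=[0.3553 -0.0015; -0.0015 0.4463]  S=[0.7954 0.0434; 0.0434 0.7360]  K=[0.4438 0.0538; -0.0407 0.6084]  nu=[-1.8499, 4.7393]  x^+=[-2.0275, 1.8179]  P^+=[0.1945 -0.0229; -0.0229 0.1747]
step 3: x^-=[-1.7569, 2.3213]  P^-=[0.2654 0.0033; 0.0033 0.3698]  S=[0.7054 0.0337; 0.0337 0.6586]  K=[0.3736 0.0544; -0.0275 0.5637]  nu=[-1.0499, -0.1126]  x^+=[-2.1553, 2.2867]  P^+=[0.1636 -0.0167; -0.0167 0.1610]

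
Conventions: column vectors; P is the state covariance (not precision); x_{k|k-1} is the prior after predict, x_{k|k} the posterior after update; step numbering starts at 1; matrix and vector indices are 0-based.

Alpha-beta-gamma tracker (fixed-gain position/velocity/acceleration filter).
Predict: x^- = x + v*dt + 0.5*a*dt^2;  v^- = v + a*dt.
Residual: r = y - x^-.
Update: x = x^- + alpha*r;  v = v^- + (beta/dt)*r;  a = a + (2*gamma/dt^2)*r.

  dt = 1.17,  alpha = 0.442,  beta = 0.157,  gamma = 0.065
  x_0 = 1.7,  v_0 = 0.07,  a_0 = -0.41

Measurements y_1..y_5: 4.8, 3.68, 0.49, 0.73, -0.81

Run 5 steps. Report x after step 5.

step 1: x_pred=1.5013  r=3.2987  x^+=2.9593  v^+=0.0329  a^+=-0.0967
step 2: x_pred=2.9317  r=0.7483  x^+=3.2624  v^+=0.0202  a^+=-0.0257
step 3: x_pred=3.2685  r=-2.7785  x^+=2.0404  v^+=-0.3827  a^+=-0.2895
step 4: x_pred=1.3945  r=-0.6645  x^+=1.1008  v^+=-0.8106  a^+=-0.3526
step 5: x_pred=-0.0890  r=-0.7210  x^+=-0.4077  v^+=-1.3199  a^+=-0.4211

x_post = -0.4077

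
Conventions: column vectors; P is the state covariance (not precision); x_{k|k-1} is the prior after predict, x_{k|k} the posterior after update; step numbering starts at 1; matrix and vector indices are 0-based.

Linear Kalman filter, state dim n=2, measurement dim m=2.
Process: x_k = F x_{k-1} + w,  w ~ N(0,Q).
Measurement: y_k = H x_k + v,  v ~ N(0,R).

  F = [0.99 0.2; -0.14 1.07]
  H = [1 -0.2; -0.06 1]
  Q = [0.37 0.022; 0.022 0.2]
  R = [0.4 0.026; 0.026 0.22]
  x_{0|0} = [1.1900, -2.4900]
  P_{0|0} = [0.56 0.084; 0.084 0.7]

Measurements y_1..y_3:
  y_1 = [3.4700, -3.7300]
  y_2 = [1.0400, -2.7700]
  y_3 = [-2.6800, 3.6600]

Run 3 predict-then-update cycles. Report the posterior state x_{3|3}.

x_post = [-1.5486, 0.8987]

step 1: x^-=[0.6801, -2.8309]  P^-=[0.9801 0.1808; 0.1808 0.9872]  S=[1.3473 -0.0473; -0.0473 1.1891]  K=[0.7052 0.1306; 0.0165 0.8218]  nu=[2.2237, -0.8583]  x^+=[2.1362, -3.4996]  P^+=[0.2985 0.0650; 0.0650 0.1851]
step 2: x^-=[1.4149, -4.0436]  P^-=[0.6957 0.0873; 0.0873 0.3983]  S=[1.0767 -0.0071; -0.0071 0.6104]  K=[0.6304 0.0819; 0.0113 0.6442]  nu=[-1.1836, 1.3585]  x^+=[0.7800, -3.1819]  P^+=[0.2644 0.0503; 0.0503 0.1450]
step 3: x^-=[0.1358, -3.5138]  P^-=[0.6548 0.0682; 0.0682 0.3562]  S=[1.0418 -0.0155; -0.0155 0.5703]  K=[0.6165 0.0675; 0.0063 0.6175]  nu=[-3.5186, 7.1820]  x^+=[-1.5486, 0.8987]  P^+=[0.2576 0.0463; 0.0463 0.1388]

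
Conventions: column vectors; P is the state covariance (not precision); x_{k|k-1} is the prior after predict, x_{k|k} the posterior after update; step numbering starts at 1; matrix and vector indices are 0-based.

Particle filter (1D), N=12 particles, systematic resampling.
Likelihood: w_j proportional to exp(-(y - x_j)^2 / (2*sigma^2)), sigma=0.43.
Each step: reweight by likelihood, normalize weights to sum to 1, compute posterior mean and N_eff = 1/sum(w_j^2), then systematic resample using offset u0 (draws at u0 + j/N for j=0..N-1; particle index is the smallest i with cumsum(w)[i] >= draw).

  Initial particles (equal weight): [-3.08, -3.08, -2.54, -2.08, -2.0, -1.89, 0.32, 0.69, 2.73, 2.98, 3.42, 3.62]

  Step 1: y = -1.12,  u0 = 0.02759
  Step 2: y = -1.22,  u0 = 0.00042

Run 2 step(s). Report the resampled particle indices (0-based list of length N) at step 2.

resampled_idx = [0, 1, 3, 4, 5, 6, 7, 8, 8, 9, 10, 11]

step 1: w=[0.0001, 0.0001, 0.0103, 0.1992, 0.2966, 0.4845, 0.0088, 0.0003, 0.0000, 0.0000, 0.0000, 0.0000]  mean=-1.9469  Neff=2.7577  idx=[3, 3, 3, 4, 4, 4, 5, 5, 5, 5, 5, 5]
step 2: w=[0.0489, 0.0489, 0.0489, 0.0697, 0.0697, 0.0697, 0.1073, 0.1073, 0.1073, 0.1073, 0.1073, 0.1073]  mean=-1.9409  Neff=11.0008  idx=[0, 1, 3, 4, 5, 6, 7, 8, 8, 9, 10, 11]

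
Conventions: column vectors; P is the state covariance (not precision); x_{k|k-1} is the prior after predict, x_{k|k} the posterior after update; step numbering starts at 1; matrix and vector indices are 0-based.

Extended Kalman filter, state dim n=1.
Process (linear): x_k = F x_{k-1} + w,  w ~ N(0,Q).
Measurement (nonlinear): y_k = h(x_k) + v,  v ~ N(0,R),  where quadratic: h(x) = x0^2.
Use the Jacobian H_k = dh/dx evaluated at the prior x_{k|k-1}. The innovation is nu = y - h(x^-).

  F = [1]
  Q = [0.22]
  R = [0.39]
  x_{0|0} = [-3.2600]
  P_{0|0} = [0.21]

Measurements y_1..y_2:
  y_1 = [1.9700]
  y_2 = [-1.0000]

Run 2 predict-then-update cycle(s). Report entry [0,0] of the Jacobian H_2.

H_jac[0,0] = -3.9198

step 1: x^-=[-3.2600]  P^-=[0.4300]  H_jac=[-6.5200]  S=[18.6695]  K=[-0.1502]  nu=[-8.6576]  x^+=[-1.9599]  P^+=[0.0090]
step 2: x^-=[-1.9599]  P^-=[0.2290]  H_jac=[-3.9198]  S=[3.9082]  K=[-0.2297]  nu=[-4.8412]  x^+=[-0.8481]  P^+=[0.0229]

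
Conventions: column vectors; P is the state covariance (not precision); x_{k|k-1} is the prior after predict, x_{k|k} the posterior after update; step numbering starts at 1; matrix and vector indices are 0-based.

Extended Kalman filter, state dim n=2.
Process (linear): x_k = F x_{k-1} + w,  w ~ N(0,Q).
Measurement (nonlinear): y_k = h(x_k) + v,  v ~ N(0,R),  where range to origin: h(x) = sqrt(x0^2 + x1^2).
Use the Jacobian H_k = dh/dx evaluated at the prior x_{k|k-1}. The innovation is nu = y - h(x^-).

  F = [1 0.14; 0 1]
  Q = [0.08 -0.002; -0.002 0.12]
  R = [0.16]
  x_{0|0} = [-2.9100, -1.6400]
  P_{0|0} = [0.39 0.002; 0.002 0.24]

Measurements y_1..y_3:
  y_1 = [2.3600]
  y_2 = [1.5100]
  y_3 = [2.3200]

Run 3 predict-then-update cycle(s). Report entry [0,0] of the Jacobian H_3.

step 1: x^-=[-3.1396, -1.6400]  P^-=[0.4753 0.0336; 0.0336 0.3600]  H_jac=[-0.8864 -0.4630]  S=[0.6381]  K=[-0.6845; -0.3079]  nu=[-1.1821]  x^+=[-2.3304, -1.2761]  P^+=[0.1763 -0.1009; -0.1009 0.2995]
step 2: x^-=[-2.5091, -1.2761]  P^-=[0.2339 -0.0609; -0.0609 0.4195]  H_jac=[-0.8913 -0.4533]  S=[0.3828]  K=[-0.4724; -0.3549]  nu=[-1.3049]  x^+=[-1.8926, -0.8129]  P^+=[0.1484 -0.1251; -0.1251 0.3713]
step 3: x^-=[-2.0064, -0.8129]  P^-=[0.2007 -0.0751; -0.0751 0.4913]  H_jac=[-0.9268 -0.3755]  S=[0.3494]  K=[-0.4516; -0.3287]  nu=[0.1552]  x^+=[-2.0765, -0.8640]  P^+=[0.1294 -0.1270; -0.1270 0.4535]

H_jac[0,0] = -0.9268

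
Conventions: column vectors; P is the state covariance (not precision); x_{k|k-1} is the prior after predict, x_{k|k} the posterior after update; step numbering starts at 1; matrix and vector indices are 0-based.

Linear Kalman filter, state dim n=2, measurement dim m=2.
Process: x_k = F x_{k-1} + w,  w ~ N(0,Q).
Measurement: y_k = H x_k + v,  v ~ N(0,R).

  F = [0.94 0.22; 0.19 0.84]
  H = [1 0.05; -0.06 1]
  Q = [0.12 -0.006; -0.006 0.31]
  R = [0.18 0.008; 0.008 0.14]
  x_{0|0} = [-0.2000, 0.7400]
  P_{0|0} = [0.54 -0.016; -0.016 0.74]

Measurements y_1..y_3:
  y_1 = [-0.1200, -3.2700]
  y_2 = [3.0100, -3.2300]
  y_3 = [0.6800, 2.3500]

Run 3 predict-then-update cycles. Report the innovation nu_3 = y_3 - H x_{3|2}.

innov = [-0.0309, 4.4609]

step 1: x^-=[-0.0252, 0.5836]  P^-=[0.6263 0.2139; 0.2139 0.8465]  S=[0.8298 0.2260; 0.2260 0.9631]  K=[0.7668 0.0031; 0.0780 0.8473]  nu=[-0.1240, -3.8551]  x^+=[-0.1323, -2.6926]  P^+=[0.1373 0.0148; 0.0148 0.1201]
step 2: x^-=[-0.7168, -2.2869]  P^-=[0.2533 0.0530; 0.0530 0.4045]  S=[0.4396 0.0659; 0.0659 0.5390]  K=[0.5823 -0.0010; 0.0561 0.7376]  nu=[3.8411, -0.9861]  x^+=[1.5210, -2.7989]  P^+=[0.1043 0.0108; 0.0108 0.1044]
step 3: x^-=[0.8140, -2.0621]  P^-=[0.2216 0.0409; 0.0409 0.3908]  S=[0.4067 0.0550; 0.0550 0.5267]  K=[0.5507 -0.0051; 0.0495 0.7322]  nu=[-0.0309, 4.4609]  x^+=[0.7740, 1.2026]  P^+=[0.0986 0.0096; 0.0096 0.1035]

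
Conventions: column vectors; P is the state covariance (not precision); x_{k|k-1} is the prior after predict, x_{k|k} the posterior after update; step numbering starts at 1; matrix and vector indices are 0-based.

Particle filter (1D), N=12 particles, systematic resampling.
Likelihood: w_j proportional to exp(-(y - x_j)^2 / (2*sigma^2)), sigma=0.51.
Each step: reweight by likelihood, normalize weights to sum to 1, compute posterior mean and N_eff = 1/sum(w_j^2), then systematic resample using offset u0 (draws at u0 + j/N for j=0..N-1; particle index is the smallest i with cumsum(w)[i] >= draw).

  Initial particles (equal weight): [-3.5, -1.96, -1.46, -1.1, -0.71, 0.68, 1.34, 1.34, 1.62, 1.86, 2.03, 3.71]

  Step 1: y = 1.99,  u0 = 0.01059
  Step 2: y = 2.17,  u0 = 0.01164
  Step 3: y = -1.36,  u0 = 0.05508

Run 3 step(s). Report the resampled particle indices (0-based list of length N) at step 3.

step 1: w=[0.0000, 0.0000, 0.0000, 0.0000, 0.0000, 0.0101, 0.1212, 0.1212, 0.2099, 0.2644, 0.2723, 0.0009]  mean=1.7196  Neff=4.5962  idx=[6, 6, 7, 8, 8, 8, 9, 9, 9, 10, 10, 10]
step 2: w=[0.0338, 0.0338, 0.0338, 0.0711, 0.0711, 0.0711, 0.1058, 0.1058, 0.1058, 0.1226, 0.1226, 0.1226]  mean=1.8185  Neff=10.2825  idx=[0, 2, 4, 5, 6, 7, 7, 8, 9, 10, 10, 11]
step 3: w=[0.4748, 0.4748, 0.0223, 0.0223, 0.0013, 0.0013, 0.0013, 0.0013, 0.0001, 0.0001, 0.0001, 0.0001]  mean=1.3556  Neff=2.2128  idx=[0, 0, 0, 0, 0, 0, 1, 1, 1, 1, 1, 2]

resampled_idx = [0, 0, 0, 0, 0, 0, 1, 1, 1, 1, 1, 2]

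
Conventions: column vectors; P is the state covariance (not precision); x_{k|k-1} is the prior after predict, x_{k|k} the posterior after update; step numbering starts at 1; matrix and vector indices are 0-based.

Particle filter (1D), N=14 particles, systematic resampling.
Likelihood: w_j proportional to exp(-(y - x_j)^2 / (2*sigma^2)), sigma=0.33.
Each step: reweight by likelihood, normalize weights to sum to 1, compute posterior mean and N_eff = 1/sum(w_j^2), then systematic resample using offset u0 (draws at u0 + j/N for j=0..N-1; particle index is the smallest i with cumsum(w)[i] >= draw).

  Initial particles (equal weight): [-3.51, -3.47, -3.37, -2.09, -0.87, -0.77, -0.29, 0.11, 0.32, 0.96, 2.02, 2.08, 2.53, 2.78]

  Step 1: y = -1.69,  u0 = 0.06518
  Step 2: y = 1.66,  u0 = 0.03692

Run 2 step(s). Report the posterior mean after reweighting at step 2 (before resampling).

step 1: w=[0.0000, 0.0000, 0.0000, 0.8786, 0.0836, 0.0376, 0.0002, 0.0000, 0.0000, 0.0000, 0.0000, 0.0000, 0.0000, 0.0000]  mean=-1.9380  Neff=1.2815  idx=[3, 3, 3, 3, 3, 3, 3, 3, 3, 3, 3, 3, 4, 5]
step 2: w=[0.0000, 0.0000, 0.0000, 0.0000, 0.0000, 0.0000, 0.0000, 0.0000, 0.0000, 0.0000, 0.0000, 0.0000, 0.0930, 0.9070]  mean=-0.7793  Neff=1.2030  idx=[12, 13, 13, 13, 13, 13, 13, 13, 13, 13, 13, 13, 13, 13]

post_mean = -0.7793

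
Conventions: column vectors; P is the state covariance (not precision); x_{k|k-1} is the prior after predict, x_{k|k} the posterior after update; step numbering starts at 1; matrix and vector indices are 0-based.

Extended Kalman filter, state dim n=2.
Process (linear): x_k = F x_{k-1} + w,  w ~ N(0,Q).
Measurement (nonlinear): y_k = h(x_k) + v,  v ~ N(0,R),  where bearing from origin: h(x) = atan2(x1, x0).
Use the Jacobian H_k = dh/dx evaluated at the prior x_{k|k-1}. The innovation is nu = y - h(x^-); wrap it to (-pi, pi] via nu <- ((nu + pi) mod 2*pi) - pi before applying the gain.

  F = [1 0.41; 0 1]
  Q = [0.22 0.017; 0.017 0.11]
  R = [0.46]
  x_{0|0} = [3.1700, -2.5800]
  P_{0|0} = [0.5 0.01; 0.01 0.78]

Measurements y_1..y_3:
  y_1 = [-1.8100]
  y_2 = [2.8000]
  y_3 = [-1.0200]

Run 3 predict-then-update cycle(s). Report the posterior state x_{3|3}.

step 1: x^-=[2.1122, -2.5800]  P^-=[0.8593 0.3468; 0.3468 0.8900]  H_jac=[0.2321 0.1900]  S=[0.5690]  K=[0.4663; 0.4386]  nu=[-0.9252]  x^+=[1.6808, -2.9858]  P^+=[0.7356 0.2304; 0.2304 0.7805]
step 2: x^-=[0.4566, -2.9858]  P^-=[1.2758 0.5675; 0.5675 0.8905]  H_jac=[0.3273 0.0500]  S=[0.6175]  K=[0.7222; 0.3729]  nu=[-2.0641]  x^+=[-1.0341, -3.7556]  P^+=[0.9537 0.4012; 0.4012 0.8047]
step 3: x^-=[-2.5739, -3.7556]  P^-=[1.6380 0.7481; 0.7481 0.9147]  H_jac=[0.1812 -0.1242]  S=[0.4942]  K=[0.4125; 0.0444]  nu=[1.1516]  x^+=[-2.0988, -3.7045]  P^+=[1.5539 0.7390; 0.7390 0.9137]

x_post = [-2.0988, -3.7045]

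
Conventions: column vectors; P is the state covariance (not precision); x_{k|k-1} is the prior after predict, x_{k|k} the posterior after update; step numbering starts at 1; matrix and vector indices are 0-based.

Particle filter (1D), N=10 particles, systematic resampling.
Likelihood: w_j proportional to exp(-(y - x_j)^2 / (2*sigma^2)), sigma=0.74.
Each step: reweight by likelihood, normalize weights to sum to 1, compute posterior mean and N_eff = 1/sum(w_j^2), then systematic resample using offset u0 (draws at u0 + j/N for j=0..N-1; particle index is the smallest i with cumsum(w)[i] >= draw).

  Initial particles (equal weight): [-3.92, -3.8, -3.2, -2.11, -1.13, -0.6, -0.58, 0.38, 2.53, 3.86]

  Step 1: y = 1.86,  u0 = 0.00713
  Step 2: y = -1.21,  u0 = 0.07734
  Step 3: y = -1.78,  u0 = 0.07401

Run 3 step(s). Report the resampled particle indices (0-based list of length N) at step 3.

step 1: w=[0.0000, 0.0000, 0.0000, 0.0000, 0.0003, 0.0048, 0.0052, 0.1623, 0.7962, 0.0311]  mean=2.1899  Neff=1.5122  idx=[6, 7, 8, 8, 8, 8, 8, 8, 8, 8]
step 2: w=[0.8750, 0.1250, 0.0000, 0.0000, 0.0000, 0.0000, 0.0000, 0.0000, 0.0000, 0.0000]  mean=-0.4599  Neff=1.2801  idx=[0, 0, 0, 0, 0, 0, 0, 0, 1, 1]
step 3: w=[0.1234, 0.1234, 0.1234, 0.1234, 0.1234, 0.1234, 0.1234, 0.1234, 0.0065, 0.0065]  mean=-0.5675  Neff=8.2061  idx=[0, 1, 2, 3, 3, 4, 5, 6, 7, 7]

resampled_idx = [0, 1, 2, 3, 3, 4, 5, 6, 7, 7]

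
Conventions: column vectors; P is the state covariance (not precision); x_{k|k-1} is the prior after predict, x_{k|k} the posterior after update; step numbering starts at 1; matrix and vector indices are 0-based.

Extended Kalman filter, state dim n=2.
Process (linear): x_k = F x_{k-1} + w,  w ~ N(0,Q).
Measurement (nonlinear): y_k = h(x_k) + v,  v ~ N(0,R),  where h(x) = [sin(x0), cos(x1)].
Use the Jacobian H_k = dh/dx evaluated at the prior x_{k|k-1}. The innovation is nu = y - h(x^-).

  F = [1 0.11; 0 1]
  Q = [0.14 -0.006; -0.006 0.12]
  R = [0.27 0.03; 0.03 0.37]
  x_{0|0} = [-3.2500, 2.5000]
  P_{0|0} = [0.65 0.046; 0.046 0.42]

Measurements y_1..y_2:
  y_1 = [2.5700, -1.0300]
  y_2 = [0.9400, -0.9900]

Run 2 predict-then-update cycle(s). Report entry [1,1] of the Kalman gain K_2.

K[1,1] = -0.5205

step 1: x^-=[-2.9750, 2.5000]  P^-=[0.8052 0.0862; 0.0862 0.5400]  H_jac=[-0.9862 0.0000; 0.0000 -0.5985]  S=[1.0531 0.0809; 0.0809 0.5634]  K=[-0.7553 0.0169; -0.0371 -0.5683]  nu=[2.7358, -0.2289]  x^+=[-5.0453, 2.5286]  P^+=[0.2063 0.0274; 0.0274 0.3532]
step 2: x^-=[-4.7672, 2.5286]  P^-=[0.3566 0.0603; 0.0603 0.4732]  H_jac=[0.0548 0.0000; 0.0000 -0.5753]  S=[0.2711 0.0281; 0.0281 0.5266]  K=[0.0793 -0.0701; 0.0661 -0.5205]  nu=[-0.0585, -0.1721]  x^+=[-4.7598, 2.6143]  P^+=[0.3526 0.0409; 0.0409 0.3313]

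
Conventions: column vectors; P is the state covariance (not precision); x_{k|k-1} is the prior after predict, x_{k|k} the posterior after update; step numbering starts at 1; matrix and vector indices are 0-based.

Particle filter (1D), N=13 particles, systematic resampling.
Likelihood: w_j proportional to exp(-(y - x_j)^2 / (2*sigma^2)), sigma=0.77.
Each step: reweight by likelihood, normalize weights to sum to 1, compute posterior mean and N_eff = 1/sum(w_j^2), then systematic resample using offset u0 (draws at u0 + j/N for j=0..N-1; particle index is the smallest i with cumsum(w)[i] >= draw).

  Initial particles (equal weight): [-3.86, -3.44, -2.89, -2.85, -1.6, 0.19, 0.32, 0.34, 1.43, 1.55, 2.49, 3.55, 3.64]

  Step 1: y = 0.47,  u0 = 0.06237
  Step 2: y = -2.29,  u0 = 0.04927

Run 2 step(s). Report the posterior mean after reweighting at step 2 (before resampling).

step 1: w=[0.0000, 0.0000, 0.0000, 0.0000, 0.0071, 0.2466, 0.2585, 0.2597, 0.1211, 0.0985, 0.0084, 0.0001, 0.0001]  mean=0.5537  Neff=4.5557  idx=[5, 5, 5, 6, 6, 6, 7, 7, 7, 7, 8, 9, 9]
step 2: w=[0.1467, 0.1467, 0.1467, 0.0840, 0.0840, 0.0840, 0.0769, 0.0769, 0.0769, 0.0769, 0.0002, 0.0001, 0.0001]  mean=0.2694  Neff=9.1431  idx=[0, 0, 1, 1, 2, 2, 3, 4, 5, 6, 7, 8, 9]

post_mean = 0.2694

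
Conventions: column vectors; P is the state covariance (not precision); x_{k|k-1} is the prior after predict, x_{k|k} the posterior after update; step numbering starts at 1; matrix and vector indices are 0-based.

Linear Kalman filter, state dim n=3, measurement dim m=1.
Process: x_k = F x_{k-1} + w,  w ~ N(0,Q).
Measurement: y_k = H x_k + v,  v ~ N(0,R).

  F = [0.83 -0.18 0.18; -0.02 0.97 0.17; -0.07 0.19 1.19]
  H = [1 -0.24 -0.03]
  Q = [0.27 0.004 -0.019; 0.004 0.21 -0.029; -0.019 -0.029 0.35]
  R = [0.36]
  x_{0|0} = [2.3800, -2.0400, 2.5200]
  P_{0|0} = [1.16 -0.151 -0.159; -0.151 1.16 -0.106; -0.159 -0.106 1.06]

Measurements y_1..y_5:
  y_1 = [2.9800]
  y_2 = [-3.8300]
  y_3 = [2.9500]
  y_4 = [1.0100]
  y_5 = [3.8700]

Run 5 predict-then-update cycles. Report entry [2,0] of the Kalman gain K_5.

K[2,0] = 0.4487

step 1: x^-=[2.7962, -1.5980, 2.4446]  P^-=[1.1455 -0.3446 -0.0607; -0.3446 1.3045 0.2916; -0.0607 0.2916 1.8812]  S=[1.7556]  K=[0.7006; -0.3796; -0.1066]  nu=[-0.1264]  x^+=[2.7077, -1.5500, 2.4581]  P^+=[0.2837 0.1223 0.0704; 0.1223 1.0515 0.2205; 0.0704 0.2205 1.8613]
step 2: x^-=[2.9688, -1.1398, 2.4411]  P^-=[0.5300 0.0130 0.3770; 0.0130 1.3208 0.7921; 0.3770 0.7921 3.1098]  S=[0.9514]  K=[0.5419; -0.3445; 0.0984]  nu=[-6.9991]  x^+=[-0.8240, 1.2712, 1.7524]  P^+=[0.2506 0.1906 0.3263; 0.1906 1.2079 0.8244; 0.3263 0.8244 3.1006]
step 3: x^-=[-0.5973, 1.5475, 2.3846]  P^-=[0.5694 0.2015 0.7915; 0.2015 1.6985 1.7741; 0.7915 1.7741 5.0990]  S=[0.9131]  K=[0.5446; -0.2840; 0.2330]  nu=[3.9902]  x^+=[1.5757, 0.4143, 3.3144]  P^+=[0.2986 0.3428 0.6757; 0.3428 1.6249 1.8346; 0.6757 1.8346 5.0494]
step 4: x^-=[1.8298, 0.9338, 3.9125]  P^-=[0.6725 0.5041 1.3767; 0.5041 2.4720 3.4206; 1.3767 3.4206 8.2685]  S=[0.9070]  K=[0.5625; -0.2114; 0.3392]  nu=[-0.4783]  x^+=[1.5607, 1.0349, 3.7503]  P^+=[0.3855 0.6120 1.2036; 0.6120 2.4315 3.4856; 1.2036 3.4856 8.1641]
step 5: x^-=[1.7842, 1.6102, 4.5502]  P^-=[0.8298 0.9852 2.2746; 0.9852 3.8515 6.1204; 2.2746 6.1204 13.3603]  S=[0.9024]  K=[0.5819; -0.1360; 0.4487]  nu=[2.6088]  x^+=[3.3022, 1.2554, 5.7208]  P^+=[0.5242 1.0567 2.0390; 1.0567 3.8348 6.1755; 2.0390 6.1755 13.1786]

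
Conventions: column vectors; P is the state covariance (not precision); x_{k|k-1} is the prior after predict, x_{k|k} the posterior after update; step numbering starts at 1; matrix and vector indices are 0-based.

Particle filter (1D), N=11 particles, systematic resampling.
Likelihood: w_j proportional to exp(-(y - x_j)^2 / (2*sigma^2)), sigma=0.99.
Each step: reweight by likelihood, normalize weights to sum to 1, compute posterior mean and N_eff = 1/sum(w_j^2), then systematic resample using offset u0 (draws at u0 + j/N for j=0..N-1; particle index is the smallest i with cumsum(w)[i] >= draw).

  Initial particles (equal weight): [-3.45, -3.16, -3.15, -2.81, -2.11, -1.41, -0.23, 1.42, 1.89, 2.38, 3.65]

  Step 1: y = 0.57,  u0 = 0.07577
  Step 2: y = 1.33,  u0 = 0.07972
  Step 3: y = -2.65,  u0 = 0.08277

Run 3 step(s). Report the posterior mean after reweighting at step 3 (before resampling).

post_mean = -0.1857

step 1: w=[0.0001, 0.0004, 0.0004, 0.0013, 0.0117, 0.0619, 0.3300, 0.3164, 0.1881, 0.0860, 0.0036]  mean=0.8281  Neff=3.9095  idx=[5, 6, 6, 6, 7, 7, 7, 7, 8, 8, 9]
step 2: w=[0.0030, 0.0404, 0.0404, 0.0404, 0.1394, 0.1394, 0.1394, 0.1394, 0.1192, 0.1192, 0.0797]  mean=1.3999  Neff=8.5184  idx=[2, 4, 4, 5, 6, 6, 7, 8, 9, 9, 10]
step 3: w=[0.9736, 0.0041, 0.0041, 0.0041, 0.0041, 0.0041, 0.0041, 0.0005, 0.0005, 0.0005, 0.0000]  mean=-0.1857  Neff=1.0548  idx=[0, 0, 0, 0, 0, 0, 0, 0, 0, 0, 5]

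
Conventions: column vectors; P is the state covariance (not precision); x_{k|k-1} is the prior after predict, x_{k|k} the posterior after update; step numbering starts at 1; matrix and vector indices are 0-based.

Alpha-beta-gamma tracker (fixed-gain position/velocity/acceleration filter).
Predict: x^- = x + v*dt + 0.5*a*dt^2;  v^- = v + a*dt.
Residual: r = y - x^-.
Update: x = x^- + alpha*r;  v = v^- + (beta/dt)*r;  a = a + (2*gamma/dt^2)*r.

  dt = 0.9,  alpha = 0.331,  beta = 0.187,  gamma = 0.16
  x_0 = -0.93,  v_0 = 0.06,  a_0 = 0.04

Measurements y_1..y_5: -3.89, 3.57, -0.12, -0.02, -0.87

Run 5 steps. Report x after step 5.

step 1: x_pred=-0.8598  r=-3.0302  x^+=-1.8628  v^+=-0.5336  a^+=-1.1571
step 2: x_pred=-2.8117  r=6.3817  x^+=-0.6993  v^+=-0.2490  a^+=1.3640
step 3: x_pred=-0.3710  r=0.2510  x^+=-0.2879  v^+=1.0308  a^+=1.4632
step 4: x_pred=1.2323  r=-1.2523  x^+=0.8178  v^+=2.0874  a^+=0.9685
step 5: x_pred=3.0887  r=-3.9587  x^+=1.7784  v^+=2.1365  a^+=-0.5955

x_post = 1.7784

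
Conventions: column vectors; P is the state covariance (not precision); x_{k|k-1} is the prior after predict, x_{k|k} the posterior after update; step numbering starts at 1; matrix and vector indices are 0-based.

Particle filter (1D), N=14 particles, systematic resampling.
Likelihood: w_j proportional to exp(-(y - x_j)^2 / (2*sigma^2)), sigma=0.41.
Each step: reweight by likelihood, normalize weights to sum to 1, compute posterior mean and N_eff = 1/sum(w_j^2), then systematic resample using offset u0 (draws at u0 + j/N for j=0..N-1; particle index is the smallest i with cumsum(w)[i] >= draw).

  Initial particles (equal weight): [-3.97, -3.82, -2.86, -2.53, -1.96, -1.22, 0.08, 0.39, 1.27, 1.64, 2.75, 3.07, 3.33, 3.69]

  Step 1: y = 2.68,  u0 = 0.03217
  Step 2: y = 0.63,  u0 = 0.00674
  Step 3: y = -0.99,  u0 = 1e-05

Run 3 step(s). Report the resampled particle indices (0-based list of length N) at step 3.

resampled_idx = [0, 1, 2, 3, 4, 5, 6, 7, 8, 9, 10, 11, 12, 13]

step 1: w=[0.0000, 0.0000, 0.0000, 0.0000, 0.0000, 0.0000, 0.0000, 0.0000, 0.0014, 0.0201, 0.4935, 0.3185, 0.1425, 0.0241]  mean=2.9329  Neff=2.7303  idx=[10, 10, 10, 10, 10, 10, 10, 11, 11, 11, 11, 11, 12, 12]
step 2: w=[0.1415, 0.1415, 0.1415, 0.1415, 0.1415, 0.1415, 0.1415, 0.0018, 0.0018, 0.0018, 0.0018, 0.0018, 0.0000, 0.0000]  mean=2.7530  Neff=7.1311  idx=[0, 0, 1, 1, 2, 2, 3, 3, 4, 4, 5, 5, 6, 6]
step 3: w=[0.0714, 0.0714, 0.0714, 0.0714, 0.0714, 0.0714, 0.0714, 0.0714, 0.0714, 0.0714, 0.0714, 0.0714, 0.0714, 0.0714]  mean=2.7500  Neff=14.0000  idx=[0, 1, 2, 3, 4, 5, 6, 7, 8, 9, 10, 11, 12, 13]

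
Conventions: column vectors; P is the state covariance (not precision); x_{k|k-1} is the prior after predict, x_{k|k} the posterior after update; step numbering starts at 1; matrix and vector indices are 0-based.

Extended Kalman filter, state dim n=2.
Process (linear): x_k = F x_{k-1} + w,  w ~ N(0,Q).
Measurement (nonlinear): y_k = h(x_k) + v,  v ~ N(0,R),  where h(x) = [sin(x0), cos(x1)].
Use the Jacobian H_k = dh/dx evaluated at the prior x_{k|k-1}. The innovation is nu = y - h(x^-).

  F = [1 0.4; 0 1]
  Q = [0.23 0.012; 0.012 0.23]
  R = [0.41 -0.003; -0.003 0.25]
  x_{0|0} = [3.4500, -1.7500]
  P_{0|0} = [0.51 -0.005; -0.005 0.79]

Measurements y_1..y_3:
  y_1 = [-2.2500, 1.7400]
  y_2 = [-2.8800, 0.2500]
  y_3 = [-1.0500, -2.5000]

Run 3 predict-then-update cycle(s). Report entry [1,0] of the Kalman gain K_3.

K[1,0] = -0.0068

step 1: x^-=[2.7500, -1.7500]  P^-=[0.8624 0.3230; 0.3230 1.0200]  H_jac=[-0.9243 0.0000; 0.0000 0.9840]  S=[1.1468 -0.2968; -0.2968 1.2376]  K=[-0.6702 0.0961; -0.0538 0.7981]  nu=[-2.6317, 1.9182]  x^+=[4.6981, -0.0775]  P^+=[0.2976 0.0265; 0.0265 0.2029]
step 2: x^-=[4.6671, -0.0775]  P^-=[0.5812 0.1196; 0.1196 0.4329]  H_jac=[-0.0452 0.0000; 0.0000 0.0774]  S=[0.4112 -0.0034; -0.0034 0.2526]  K=[-0.0636 0.0358; -0.0121 0.1325]  nu=[-1.8810, -0.7470]  x^+=[4.7601, -0.1538]  P^+=[0.5792 0.1181; 0.1181 0.4284]
step 3: x^-=[4.6986, -0.1538]  P^-=[0.9723 0.3015; 0.3015 0.6584]  H_jac=[-0.0138 0.0000; 0.0000 0.1532]  S=[0.4102 -0.0036; -0.0036 0.2655]  K=[-0.0312 0.1735; -0.0068 0.3799]  nu=[-0.0501, -3.4882]  x^+=[4.0948, -1.4785]  P^+=[0.9638 0.2838; 0.2838 0.6201]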